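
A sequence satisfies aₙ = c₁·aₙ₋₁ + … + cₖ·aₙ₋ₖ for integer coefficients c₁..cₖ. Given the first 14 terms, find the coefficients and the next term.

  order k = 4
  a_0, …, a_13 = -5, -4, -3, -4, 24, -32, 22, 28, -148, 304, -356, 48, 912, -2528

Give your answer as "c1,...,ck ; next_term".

  a_4 = -2·-4 + -2·-3 + 0·-4 + -2·-5 = 24
  a_5 = -2·24 + -2·-4 + 0·-3 + -2·-4 = -32
  a_6 = -2·-32 + -2·24 + 0·-4 + -2·-3 = 22
  a_7 = -2·22 + -2·-32 + 0·24 + -2·-4 = 28
  a_8 = -2·28 + -2·22 + 0·-32 + -2·24 = -148
  a_9 = -2·-148 + -2·28 + 0·22 + -2·-32 = 304
  a_10 = -2·304 + -2·-148 + 0·28 + -2·22 = -356
  a_11 = -2·-356 + -2·304 + 0·-148 + -2·28 = 48
  a_12 = -2·48 + -2·-356 + 0·304 + -2·-148 = 912
  a_13 = -2·912 + -2·48 + 0·-356 + -2·304 = -2528
  a_14 = -2·-2528 + -2·912 + 0·48 + -2·-356 = 3944

-2,-2,0,-2 ; 3944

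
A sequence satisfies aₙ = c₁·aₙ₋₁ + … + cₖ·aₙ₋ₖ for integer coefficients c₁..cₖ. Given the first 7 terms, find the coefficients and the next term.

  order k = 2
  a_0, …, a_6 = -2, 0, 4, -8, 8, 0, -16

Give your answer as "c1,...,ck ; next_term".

  a_2 = -2·0 + -2·-2 = 4
  a_3 = -2·4 + -2·0 = -8
  a_4 = -2·-8 + -2·4 = 8
  a_5 = -2·8 + -2·-8 = 0
  a_6 = -2·0 + -2·8 = -16
  a_7 = -2·-16 + -2·0 = 32

-2,-2 ; 32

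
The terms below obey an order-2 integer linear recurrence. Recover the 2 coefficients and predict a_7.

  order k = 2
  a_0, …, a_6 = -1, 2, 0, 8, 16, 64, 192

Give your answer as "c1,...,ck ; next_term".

2,4 ; 640

  a_2 = 2·2 + 4·-1 = 0
  a_3 = 2·0 + 4·2 = 8
  a_4 = 2·8 + 4·0 = 16
  a_5 = 2·16 + 4·8 = 64
  a_6 = 2·64 + 4·16 = 192
  a_7 = 2·192 + 4·64 = 640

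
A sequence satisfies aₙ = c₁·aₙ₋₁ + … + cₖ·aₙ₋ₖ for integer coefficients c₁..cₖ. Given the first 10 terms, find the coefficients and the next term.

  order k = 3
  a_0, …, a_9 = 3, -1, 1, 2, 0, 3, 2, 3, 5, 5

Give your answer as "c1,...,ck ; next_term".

0,1,1 ; 8

  a_3 = 0·1 + 1·-1 + 1·3 = 2
  a_4 = 0·2 + 1·1 + 1·-1 = 0
  a_5 = 0·0 + 1·2 + 1·1 = 3
  a_6 = 0·3 + 1·0 + 1·2 = 2
  a_7 = 0·2 + 1·3 + 1·0 = 3
  a_8 = 0·3 + 1·2 + 1·3 = 5
  a_9 = 0·5 + 1·3 + 1·2 = 5
  a_10 = 0·5 + 1·5 + 1·3 = 8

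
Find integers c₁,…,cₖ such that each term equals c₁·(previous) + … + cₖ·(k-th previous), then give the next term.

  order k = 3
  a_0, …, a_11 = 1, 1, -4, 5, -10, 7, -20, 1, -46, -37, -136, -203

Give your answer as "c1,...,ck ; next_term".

  a_3 = 0·-4 + 3·1 + 2·1 = 5
  a_4 = 0·5 + 3·-4 + 2·1 = -10
  a_5 = 0·-10 + 3·5 + 2·-4 = 7
  a_6 = 0·7 + 3·-10 + 2·5 = -20
  a_7 = 0·-20 + 3·7 + 2·-10 = 1
  a_8 = 0·1 + 3·-20 + 2·7 = -46
  a_9 = 0·-46 + 3·1 + 2·-20 = -37
  a_10 = 0·-37 + 3·-46 + 2·1 = -136
  a_11 = 0·-136 + 3·-37 + 2·-46 = -203
  a_12 = 0·-203 + 3·-136 + 2·-37 = -482

0,3,2 ; -482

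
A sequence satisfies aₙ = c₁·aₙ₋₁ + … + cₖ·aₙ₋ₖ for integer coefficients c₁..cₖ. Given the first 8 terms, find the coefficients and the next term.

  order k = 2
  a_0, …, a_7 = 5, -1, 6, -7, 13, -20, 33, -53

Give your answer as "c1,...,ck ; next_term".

-1,1 ; 86

  a_2 = -1·-1 + 1·5 = 6
  a_3 = -1·6 + 1·-1 = -7
  a_4 = -1·-7 + 1·6 = 13
  a_5 = -1·13 + 1·-7 = -20
  a_6 = -1·-20 + 1·13 = 33
  a_7 = -1·33 + 1·-20 = -53
  a_8 = -1·-53 + 1·33 = 86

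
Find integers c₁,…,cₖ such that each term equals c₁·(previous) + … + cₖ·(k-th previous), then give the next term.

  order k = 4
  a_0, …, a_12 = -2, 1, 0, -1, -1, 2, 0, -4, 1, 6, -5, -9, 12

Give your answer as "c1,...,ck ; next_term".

  a_4 = 0·-1 + -1·0 + 1·1 + 1·-2 = -1
  a_5 = 0·-1 + -1·-1 + 1·0 + 1·1 = 2
  a_6 = 0·2 + -1·-1 + 1·-1 + 1·0 = 0
  a_7 = 0·0 + -1·2 + 1·-1 + 1·-1 = -4
  a_8 = 0·-4 + -1·0 + 1·2 + 1·-1 = 1
  a_9 = 0·1 + -1·-4 + 1·0 + 1·2 = 6
  a_10 = 0·6 + -1·1 + 1·-4 + 1·0 = -5
  a_11 = 0·-5 + -1·6 + 1·1 + 1·-4 = -9
  a_12 = 0·-9 + -1·-5 + 1·6 + 1·1 = 12
  a_13 = 0·12 + -1·-9 + 1·-5 + 1·6 = 10

0,-1,1,1 ; 10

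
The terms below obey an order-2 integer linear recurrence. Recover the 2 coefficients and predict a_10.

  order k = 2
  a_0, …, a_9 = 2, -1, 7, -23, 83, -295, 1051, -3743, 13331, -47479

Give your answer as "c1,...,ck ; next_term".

-3,2 ; 169099

  a_2 = -3·-1 + 2·2 = 7
  a_3 = -3·7 + 2·-1 = -23
  a_4 = -3·-23 + 2·7 = 83
  a_5 = -3·83 + 2·-23 = -295
  a_6 = -3·-295 + 2·83 = 1051
  a_7 = -3·1051 + 2·-295 = -3743
  a_8 = -3·-3743 + 2·1051 = 13331
  a_9 = -3·13331 + 2·-3743 = -47479
  a_10 = -3·-47479 + 2·13331 = 169099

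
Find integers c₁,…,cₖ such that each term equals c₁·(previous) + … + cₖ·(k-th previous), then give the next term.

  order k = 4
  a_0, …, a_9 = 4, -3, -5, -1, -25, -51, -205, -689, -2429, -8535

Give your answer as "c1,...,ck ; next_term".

3,3,-3,-4 ; -30005

  a_4 = 3·-1 + 3·-5 + -3·-3 + -4·4 = -25
  a_5 = 3·-25 + 3·-1 + -3·-5 + -4·-3 = -51
  a_6 = 3·-51 + 3·-25 + -3·-1 + -4·-5 = -205
  a_7 = 3·-205 + 3·-51 + -3·-25 + -4·-1 = -689
  a_8 = 3·-689 + 3·-205 + -3·-51 + -4·-25 = -2429
  a_9 = 3·-2429 + 3·-689 + -3·-205 + -4·-51 = -8535
  a_10 = 3·-8535 + 3·-2429 + -3·-689 + -4·-205 = -30005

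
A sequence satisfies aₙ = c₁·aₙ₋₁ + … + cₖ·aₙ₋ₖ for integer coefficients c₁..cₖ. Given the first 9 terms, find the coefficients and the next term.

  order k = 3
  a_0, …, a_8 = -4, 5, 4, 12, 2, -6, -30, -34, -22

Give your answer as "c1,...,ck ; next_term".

1,0,-2 ; 38

  a_3 = 1·4 + 0·5 + -2·-4 = 12
  a_4 = 1·12 + 0·4 + -2·5 = 2
  a_5 = 1·2 + 0·12 + -2·4 = -6
  a_6 = 1·-6 + 0·2 + -2·12 = -30
  a_7 = 1·-30 + 0·-6 + -2·2 = -34
  a_8 = 1·-34 + 0·-30 + -2·-6 = -22
  a_9 = 1·-22 + 0·-34 + -2·-30 = 38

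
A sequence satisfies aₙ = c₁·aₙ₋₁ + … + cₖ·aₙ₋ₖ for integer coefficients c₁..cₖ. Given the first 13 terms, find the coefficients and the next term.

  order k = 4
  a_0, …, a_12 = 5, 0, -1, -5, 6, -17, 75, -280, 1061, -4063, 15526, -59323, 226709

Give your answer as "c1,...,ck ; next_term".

-4,-1,-2,-3 ; -866376

  a_4 = -4·-5 + -1·-1 + -2·0 + -3·5 = 6
  a_5 = -4·6 + -1·-5 + -2·-1 + -3·0 = -17
  a_6 = -4·-17 + -1·6 + -2·-5 + -3·-1 = 75
  a_7 = -4·75 + -1·-17 + -2·6 + -3·-5 = -280
  a_8 = -4·-280 + -1·75 + -2·-17 + -3·6 = 1061
  a_9 = -4·1061 + -1·-280 + -2·75 + -3·-17 = -4063
  a_10 = -4·-4063 + -1·1061 + -2·-280 + -3·75 = 15526
  a_11 = -4·15526 + -1·-4063 + -2·1061 + -3·-280 = -59323
  a_12 = -4·-59323 + -1·15526 + -2·-4063 + -3·1061 = 226709
  a_13 = -4·226709 + -1·-59323 + -2·15526 + -3·-4063 = -866376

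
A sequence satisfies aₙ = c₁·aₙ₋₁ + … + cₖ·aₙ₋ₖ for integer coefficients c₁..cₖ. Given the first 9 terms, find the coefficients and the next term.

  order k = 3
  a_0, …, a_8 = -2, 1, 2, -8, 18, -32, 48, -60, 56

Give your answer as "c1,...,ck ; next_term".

-2,0,2 ; -16

  a_3 = -2·2 + 0·1 + 2·-2 = -8
  a_4 = -2·-8 + 0·2 + 2·1 = 18
  a_5 = -2·18 + 0·-8 + 2·2 = -32
  a_6 = -2·-32 + 0·18 + 2·-8 = 48
  a_7 = -2·48 + 0·-32 + 2·18 = -60
  a_8 = -2·-60 + 0·48 + 2·-32 = 56
  a_9 = -2·56 + 0·-60 + 2·48 = -16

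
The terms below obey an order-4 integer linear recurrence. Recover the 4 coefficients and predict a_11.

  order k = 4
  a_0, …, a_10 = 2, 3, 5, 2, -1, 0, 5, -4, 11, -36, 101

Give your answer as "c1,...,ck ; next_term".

-2,1,-2,2 ; -268

  a_4 = -2·2 + 1·5 + -2·3 + 2·2 = -1
  a_5 = -2·-1 + 1·2 + -2·5 + 2·3 = 0
  a_6 = -2·0 + 1·-1 + -2·2 + 2·5 = 5
  a_7 = -2·5 + 1·0 + -2·-1 + 2·2 = -4
  a_8 = -2·-4 + 1·5 + -2·0 + 2·-1 = 11
  a_9 = -2·11 + 1·-4 + -2·5 + 2·0 = -36
  a_10 = -2·-36 + 1·11 + -2·-4 + 2·5 = 101
  a_11 = -2·101 + 1·-36 + -2·11 + 2·-4 = -268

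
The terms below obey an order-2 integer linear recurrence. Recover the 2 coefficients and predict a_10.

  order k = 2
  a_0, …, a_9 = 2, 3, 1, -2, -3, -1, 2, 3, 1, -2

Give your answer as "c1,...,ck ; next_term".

1,-1 ; -3

  a_2 = 1·3 + -1·2 = 1
  a_3 = 1·1 + -1·3 = -2
  a_4 = 1·-2 + -1·1 = -3
  a_5 = 1·-3 + -1·-2 = -1
  a_6 = 1·-1 + -1·-3 = 2
  a_7 = 1·2 + -1·-1 = 3
  a_8 = 1·3 + -1·2 = 1
  a_9 = 1·1 + -1·3 = -2
  a_10 = 1·-2 + -1·1 = -3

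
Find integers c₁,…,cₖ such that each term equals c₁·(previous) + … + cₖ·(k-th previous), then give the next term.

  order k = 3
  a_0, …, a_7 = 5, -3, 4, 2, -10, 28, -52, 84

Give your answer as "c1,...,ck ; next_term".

-2,0,2 ; -112

  a_3 = -2·4 + 0·-3 + 2·5 = 2
  a_4 = -2·2 + 0·4 + 2·-3 = -10
  a_5 = -2·-10 + 0·2 + 2·4 = 28
  a_6 = -2·28 + 0·-10 + 2·2 = -52
  a_7 = -2·-52 + 0·28 + 2·-10 = 84
  a_8 = -2·84 + 0·-52 + 2·28 = -112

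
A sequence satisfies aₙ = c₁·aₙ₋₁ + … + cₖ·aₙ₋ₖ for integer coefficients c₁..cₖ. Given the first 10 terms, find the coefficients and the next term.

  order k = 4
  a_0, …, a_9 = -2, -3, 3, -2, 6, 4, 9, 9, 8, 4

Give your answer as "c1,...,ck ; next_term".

  a_4 = 1·-2 + 1·3 + -1·-3 + -1·-2 = 6
  a_5 = 1·6 + 1·-2 + -1·3 + -1·-3 = 4
  a_6 = 1·4 + 1·6 + -1·-2 + -1·3 = 9
  a_7 = 1·9 + 1·4 + -1·6 + -1·-2 = 9
  a_8 = 1·9 + 1·9 + -1·4 + -1·6 = 8
  a_9 = 1·8 + 1·9 + -1·9 + -1·4 = 4
  a_10 = 1·4 + 1·8 + -1·9 + -1·9 = -6

1,1,-1,-1 ; -6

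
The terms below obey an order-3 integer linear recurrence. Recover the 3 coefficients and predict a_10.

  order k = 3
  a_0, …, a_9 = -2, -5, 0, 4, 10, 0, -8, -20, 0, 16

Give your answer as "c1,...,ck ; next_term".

  a_3 = 0·0 + 0·-5 + -2·-2 = 4
  a_4 = 0·4 + 0·0 + -2·-5 = 10
  a_5 = 0·10 + 0·4 + -2·0 = 0
  a_6 = 0·0 + 0·10 + -2·4 = -8
  a_7 = 0·-8 + 0·0 + -2·10 = -20
  a_8 = 0·-20 + 0·-8 + -2·0 = 0
  a_9 = 0·0 + 0·-20 + -2·-8 = 16
  a_10 = 0·16 + 0·0 + -2·-20 = 40

0,0,-2 ; 40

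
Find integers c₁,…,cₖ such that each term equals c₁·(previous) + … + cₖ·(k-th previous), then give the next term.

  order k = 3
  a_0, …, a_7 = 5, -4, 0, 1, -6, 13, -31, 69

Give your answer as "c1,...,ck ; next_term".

-2,1,1 ; -156

  a_3 = -2·0 + 1·-4 + 1·5 = 1
  a_4 = -2·1 + 1·0 + 1·-4 = -6
  a_5 = -2·-6 + 1·1 + 1·0 = 13
  a_6 = -2·13 + 1·-6 + 1·1 = -31
  a_7 = -2·-31 + 1·13 + 1·-6 = 69
  a_8 = -2·69 + 1·-31 + 1·13 = -156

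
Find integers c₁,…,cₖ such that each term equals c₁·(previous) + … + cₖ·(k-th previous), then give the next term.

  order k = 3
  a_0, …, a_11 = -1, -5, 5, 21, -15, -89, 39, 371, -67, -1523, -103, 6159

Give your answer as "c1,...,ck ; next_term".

  a_3 = 0·5 + -4·-5 + -1·-1 = 21
  a_4 = 0·21 + -4·5 + -1·-5 = -15
  a_5 = 0·-15 + -4·21 + -1·5 = -89
  a_6 = 0·-89 + -4·-15 + -1·21 = 39
  a_7 = 0·39 + -4·-89 + -1·-15 = 371
  a_8 = 0·371 + -4·39 + -1·-89 = -67
  a_9 = 0·-67 + -4·371 + -1·39 = -1523
  a_10 = 0·-1523 + -4·-67 + -1·371 = -103
  a_11 = 0·-103 + -4·-1523 + -1·-67 = 6159
  a_12 = 0·6159 + -4·-103 + -1·-1523 = 1935

0,-4,-1 ; 1935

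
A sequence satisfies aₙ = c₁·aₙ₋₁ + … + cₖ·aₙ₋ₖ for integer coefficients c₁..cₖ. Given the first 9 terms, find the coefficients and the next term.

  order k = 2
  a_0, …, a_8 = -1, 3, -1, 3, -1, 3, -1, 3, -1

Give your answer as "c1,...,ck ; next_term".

0,1 ; 3

  a_2 = 0·3 + 1·-1 = -1
  a_3 = 0·-1 + 1·3 = 3
  a_4 = 0·3 + 1·-1 = -1
  a_5 = 0·-1 + 1·3 = 3
  a_6 = 0·3 + 1·-1 = -1
  a_7 = 0·-1 + 1·3 = 3
  a_8 = 0·3 + 1·-1 = -1
  a_9 = 0·-1 + 1·3 = 3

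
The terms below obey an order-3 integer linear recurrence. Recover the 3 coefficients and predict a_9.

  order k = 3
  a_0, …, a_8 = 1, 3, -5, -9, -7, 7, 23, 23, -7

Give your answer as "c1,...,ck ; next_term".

1,-1,-1 ; -53

  a_3 = 1·-5 + -1·3 + -1·1 = -9
  a_4 = 1·-9 + -1·-5 + -1·3 = -7
  a_5 = 1·-7 + -1·-9 + -1·-5 = 7
  a_6 = 1·7 + -1·-7 + -1·-9 = 23
  a_7 = 1·23 + -1·7 + -1·-7 = 23
  a_8 = 1·23 + -1·23 + -1·7 = -7
  a_9 = 1·-7 + -1·23 + -1·23 = -53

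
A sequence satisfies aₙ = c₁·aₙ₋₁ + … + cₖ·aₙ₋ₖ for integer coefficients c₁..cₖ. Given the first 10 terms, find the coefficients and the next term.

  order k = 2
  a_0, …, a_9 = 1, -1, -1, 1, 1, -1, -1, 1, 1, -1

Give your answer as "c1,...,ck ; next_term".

0,-1 ; -1

  a_2 = 0·-1 + -1·1 = -1
  a_3 = 0·-1 + -1·-1 = 1
  a_4 = 0·1 + -1·-1 = 1
  a_5 = 0·1 + -1·1 = -1
  a_6 = 0·-1 + -1·1 = -1
  a_7 = 0·-1 + -1·-1 = 1
  a_8 = 0·1 + -1·-1 = 1
  a_9 = 0·1 + -1·1 = -1
  a_10 = 0·-1 + -1·1 = -1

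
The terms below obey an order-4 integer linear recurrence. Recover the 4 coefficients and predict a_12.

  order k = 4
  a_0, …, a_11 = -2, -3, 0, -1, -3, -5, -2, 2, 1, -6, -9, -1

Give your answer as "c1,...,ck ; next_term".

1,-1,0,1 ; 9

  a_4 = 1·-1 + -1·0 + 0·-3 + 1·-2 = -3
  a_5 = 1·-3 + -1·-1 + 0·0 + 1·-3 = -5
  a_6 = 1·-5 + -1·-3 + 0·-1 + 1·0 = -2
  a_7 = 1·-2 + -1·-5 + 0·-3 + 1·-1 = 2
  a_8 = 1·2 + -1·-2 + 0·-5 + 1·-3 = 1
  a_9 = 1·1 + -1·2 + 0·-2 + 1·-5 = -6
  a_10 = 1·-6 + -1·1 + 0·2 + 1·-2 = -9
  a_11 = 1·-9 + -1·-6 + 0·1 + 1·2 = -1
  a_12 = 1·-1 + -1·-9 + 0·-6 + 1·1 = 9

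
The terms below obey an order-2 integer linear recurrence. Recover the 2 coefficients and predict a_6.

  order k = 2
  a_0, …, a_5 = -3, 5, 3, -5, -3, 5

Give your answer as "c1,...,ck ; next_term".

  a_2 = 0·5 + -1·-3 = 3
  a_3 = 0·3 + -1·5 = -5
  a_4 = 0·-5 + -1·3 = -3
  a_5 = 0·-3 + -1·-5 = 5
  a_6 = 0·5 + -1·-3 = 3

0,-1 ; 3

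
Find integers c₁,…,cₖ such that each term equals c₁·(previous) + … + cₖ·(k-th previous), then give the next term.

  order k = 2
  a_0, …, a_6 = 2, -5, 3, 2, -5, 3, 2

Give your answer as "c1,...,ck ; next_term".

  a_2 = -1·-5 + -1·2 = 3
  a_3 = -1·3 + -1·-5 = 2
  a_4 = -1·2 + -1·3 = -5
  a_5 = -1·-5 + -1·2 = 3
  a_6 = -1·3 + -1·-5 = 2
  a_7 = -1·2 + -1·3 = -5

-1,-1 ; -5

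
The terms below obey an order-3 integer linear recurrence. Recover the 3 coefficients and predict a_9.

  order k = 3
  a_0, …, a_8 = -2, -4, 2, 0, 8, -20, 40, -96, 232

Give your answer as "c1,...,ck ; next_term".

-2,0,-2 ; -544

  a_3 = -2·2 + 0·-4 + -2·-2 = 0
  a_4 = -2·0 + 0·2 + -2·-4 = 8
  a_5 = -2·8 + 0·0 + -2·2 = -20
  a_6 = -2·-20 + 0·8 + -2·0 = 40
  a_7 = -2·40 + 0·-20 + -2·8 = -96
  a_8 = -2·-96 + 0·40 + -2·-20 = 232
  a_9 = -2·232 + 0·-96 + -2·40 = -544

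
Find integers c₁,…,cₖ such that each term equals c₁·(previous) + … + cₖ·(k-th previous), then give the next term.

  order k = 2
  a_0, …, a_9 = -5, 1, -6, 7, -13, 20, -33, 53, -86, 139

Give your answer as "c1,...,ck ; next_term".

-1,1 ; -225

  a_2 = -1·1 + 1·-5 = -6
  a_3 = -1·-6 + 1·1 = 7
  a_4 = -1·7 + 1·-6 = -13
  a_5 = -1·-13 + 1·7 = 20
  a_6 = -1·20 + 1·-13 = -33
  a_7 = -1·-33 + 1·20 = 53
  a_8 = -1·53 + 1·-33 = -86
  a_9 = -1·-86 + 1·53 = 139
  a_10 = -1·139 + 1·-86 = -225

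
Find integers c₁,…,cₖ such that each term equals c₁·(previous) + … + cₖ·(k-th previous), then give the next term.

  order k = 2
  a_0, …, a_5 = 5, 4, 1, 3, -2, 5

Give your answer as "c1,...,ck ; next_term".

-1,1 ; -7

  a_2 = -1·4 + 1·5 = 1
  a_3 = -1·1 + 1·4 = 3
  a_4 = -1·3 + 1·1 = -2
  a_5 = -1·-2 + 1·3 = 5
  a_6 = -1·5 + 1·-2 = -7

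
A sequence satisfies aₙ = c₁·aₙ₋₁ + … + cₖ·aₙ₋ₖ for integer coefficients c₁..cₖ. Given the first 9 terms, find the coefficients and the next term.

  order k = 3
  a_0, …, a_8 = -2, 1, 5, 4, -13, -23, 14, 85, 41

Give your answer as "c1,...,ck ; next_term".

0,-2,-3 ; -212

  a_3 = 0·5 + -2·1 + -3·-2 = 4
  a_4 = 0·4 + -2·5 + -3·1 = -13
  a_5 = 0·-13 + -2·4 + -3·5 = -23
  a_6 = 0·-23 + -2·-13 + -3·4 = 14
  a_7 = 0·14 + -2·-23 + -3·-13 = 85
  a_8 = 0·85 + -2·14 + -3·-23 = 41
  a_9 = 0·41 + -2·85 + -3·14 = -212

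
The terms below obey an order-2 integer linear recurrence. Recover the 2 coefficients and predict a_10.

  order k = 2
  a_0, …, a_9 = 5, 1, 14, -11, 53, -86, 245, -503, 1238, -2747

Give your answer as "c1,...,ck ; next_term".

-1,3 ; 6461

  a_2 = -1·1 + 3·5 = 14
  a_3 = -1·14 + 3·1 = -11
  a_4 = -1·-11 + 3·14 = 53
  a_5 = -1·53 + 3·-11 = -86
  a_6 = -1·-86 + 3·53 = 245
  a_7 = -1·245 + 3·-86 = -503
  a_8 = -1·-503 + 3·245 = 1238
  a_9 = -1·1238 + 3·-503 = -2747
  a_10 = -1·-2747 + 3·1238 = 6461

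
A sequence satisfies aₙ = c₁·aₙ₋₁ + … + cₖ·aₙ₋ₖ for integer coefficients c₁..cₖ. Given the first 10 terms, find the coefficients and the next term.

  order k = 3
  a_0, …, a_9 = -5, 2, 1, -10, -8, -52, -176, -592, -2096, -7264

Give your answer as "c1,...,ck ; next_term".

2,4,4 ; -25280

  a_3 = 2·1 + 4·2 + 4·-5 = -10
  a_4 = 2·-10 + 4·1 + 4·2 = -8
  a_5 = 2·-8 + 4·-10 + 4·1 = -52
  a_6 = 2·-52 + 4·-8 + 4·-10 = -176
  a_7 = 2·-176 + 4·-52 + 4·-8 = -592
  a_8 = 2·-592 + 4·-176 + 4·-52 = -2096
  a_9 = 2·-2096 + 4·-592 + 4·-176 = -7264
  a_10 = 2·-7264 + 4·-2096 + 4·-592 = -25280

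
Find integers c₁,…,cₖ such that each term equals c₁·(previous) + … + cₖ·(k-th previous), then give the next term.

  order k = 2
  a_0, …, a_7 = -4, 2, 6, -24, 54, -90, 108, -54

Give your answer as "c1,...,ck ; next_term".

  a_2 = -3·2 + -3·-4 = 6
  a_3 = -3·6 + -3·2 = -24
  a_4 = -3·-24 + -3·6 = 54
  a_5 = -3·54 + -3·-24 = -90
  a_6 = -3·-90 + -3·54 = 108
  a_7 = -3·108 + -3·-90 = -54
  a_8 = -3·-54 + -3·108 = -162

-3,-3 ; -162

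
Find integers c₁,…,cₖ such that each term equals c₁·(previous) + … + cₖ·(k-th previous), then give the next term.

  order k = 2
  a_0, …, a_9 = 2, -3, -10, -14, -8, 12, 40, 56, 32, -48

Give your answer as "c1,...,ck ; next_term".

2,-2 ; -160

  a_2 = 2·-3 + -2·2 = -10
  a_3 = 2·-10 + -2·-3 = -14
  a_4 = 2·-14 + -2·-10 = -8
  a_5 = 2·-8 + -2·-14 = 12
  a_6 = 2·12 + -2·-8 = 40
  a_7 = 2·40 + -2·12 = 56
  a_8 = 2·56 + -2·40 = 32
  a_9 = 2·32 + -2·56 = -48
  a_10 = 2·-48 + -2·32 = -160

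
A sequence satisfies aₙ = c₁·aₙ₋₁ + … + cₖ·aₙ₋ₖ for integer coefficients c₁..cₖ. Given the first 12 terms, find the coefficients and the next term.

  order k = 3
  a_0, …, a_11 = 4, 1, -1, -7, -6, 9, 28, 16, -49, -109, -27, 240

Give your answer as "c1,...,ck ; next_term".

1,-2,-1 ; 403

  a_3 = 1·-1 + -2·1 + -1·4 = -7
  a_4 = 1·-7 + -2·-1 + -1·1 = -6
  a_5 = 1·-6 + -2·-7 + -1·-1 = 9
  a_6 = 1·9 + -2·-6 + -1·-7 = 28
  a_7 = 1·28 + -2·9 + -1·-6 = 16
  a_8 = 1·16 + -2·28 + -1·9 = -49
  a_9 = 1·-49 + -2·16 + -1·28 = -109
  a_10 = 1·-109 + -2·-49 + -1·16 = -27
  a_11 = 1·-27 + -2·-109 + -1·-49 = 240
  a_12 = 1·240 + -2·-27 + -1·-109 = 403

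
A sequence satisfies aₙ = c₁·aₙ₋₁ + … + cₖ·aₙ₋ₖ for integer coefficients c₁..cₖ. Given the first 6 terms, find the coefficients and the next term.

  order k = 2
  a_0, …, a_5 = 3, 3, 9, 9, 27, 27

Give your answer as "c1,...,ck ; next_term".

  a_2 = 0·3 + 3·3 = 9
  a_3 = 0·9 + 3·3 = 9
  a_4 = 0·9 + 3·9 = 27
  a_5 = 0·27 + 3·9 = 27
  a_6 = 0·27 + 3·27 = 81

0,3 ; 81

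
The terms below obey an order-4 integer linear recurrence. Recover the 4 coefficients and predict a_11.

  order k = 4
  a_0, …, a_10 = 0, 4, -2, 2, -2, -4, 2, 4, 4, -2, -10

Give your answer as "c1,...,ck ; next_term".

0,-1,-1,-1 ; -6

  a_4 = 0·2 + -1·-2 + -1·4 + -1·0 = -2
  a_5 = 0·-2 + -1·2 + -1·-2 + -1·4 = -4
  a_6 = 0·-4 + -1·-2 + -1·2 + -1·-2 = 2
  a_7 = 0·2 + -1·-4 + -1·-2 + -1·2 = 4
  a_8 = 0·4 + -1·2 + -1·-4 + -1·-2 = 4
  a_9 = 0·4 + -1·4 + -1·2 + -1·-4 = -2
  a_10 = 0·-2 + -1·4 + -1·4 + -1·2 = -10
  a_11 = 0·-10 + -1·-2 + -1·4 + -1·4 = -6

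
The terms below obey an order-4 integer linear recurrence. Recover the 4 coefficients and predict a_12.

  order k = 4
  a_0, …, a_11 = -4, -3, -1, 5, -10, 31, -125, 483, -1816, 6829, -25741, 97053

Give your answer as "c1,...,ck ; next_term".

  a_4 = -4·5 + -2·-1 + -4·-3 + 1·-4 = -10
  a_5 = -4·-10 + -2·5 + -4·-1 + 1·-3 = 31
  a_6 = -4·31 + -2·-10 + -4·5 + 1·-1 = -125
  a_7 = -4·-125 + -2·31 + -4·-10 + 1·5 = 483
  a_8 = -4·483 + -2·-125 + -4·31 + 1·-10 = -1816
  a_9 = -4·-1816 + -2·483 + -4·-125 + 1·31 = 6829
  a_10 = -4·6829 + -2·-1816 + -4·483 + 1·-125 = -25741
  a_11 = -4·-25741 + -2·6829 + -4·-1816 + 1·483 = 97053
  a_12 = -4·97053 + -2·-25741 + -4·6829 + 1·-1816 = -365862

-4,-2,-4,1 ; -365862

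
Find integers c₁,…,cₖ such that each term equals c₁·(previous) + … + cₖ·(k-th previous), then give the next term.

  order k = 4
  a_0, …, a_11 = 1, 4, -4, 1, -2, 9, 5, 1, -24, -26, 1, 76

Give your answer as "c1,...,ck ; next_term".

1,-1,-2,1 ; 103

  a_4 = 1·1 + -1·-4 + -2·4 + 1·1 = -2
  a_5 = 1·-2 + -1·1 + -2·-4 + 1·4 = 9
  a_6 = 1·9 + -1·-2 + -2·1 + 1·-4 = 5
  a_7 = 1·5 + -1·9 + -2·-2 + 1·1 = 1
  a_8 = 1·1 + -1·5 + -2·9 + 1·-2 = -24
  a_9 = 1·-24 + -1·1 + -2·5 + 1·9 = -26
  a_10 = 1·-26 + -1·-24 + -2·1 + 1·5 = 1
  a_11 = 1·1 + -1·-26 + -2·-24 + 1·1 = 76
  a_12 = 1·76 + -1·1 + -2·-26 + 1·-24 = 103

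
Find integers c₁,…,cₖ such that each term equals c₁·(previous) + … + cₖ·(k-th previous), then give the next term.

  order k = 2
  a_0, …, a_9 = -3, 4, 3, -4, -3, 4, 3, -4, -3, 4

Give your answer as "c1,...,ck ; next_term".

0,-1 ; 3

  a_2 = 0·4 + -1·-3 = 3
  a_3 = 0·3 + -1·4 = -4
  a_4 = 0·-4 + -1·3 = -3
  a_5 = 0·-3 + -1·-4 = 4
  a_6 = 0·4 + -1·-3 = 3
  a_7 = 0·3 + -1·4 = -4
  a_8 = 0·-4 + -1·3 = -3
  a_9 = 0·-3 + -1·-4 = 4
  a_10 = 0·4 + -1·-3 = 3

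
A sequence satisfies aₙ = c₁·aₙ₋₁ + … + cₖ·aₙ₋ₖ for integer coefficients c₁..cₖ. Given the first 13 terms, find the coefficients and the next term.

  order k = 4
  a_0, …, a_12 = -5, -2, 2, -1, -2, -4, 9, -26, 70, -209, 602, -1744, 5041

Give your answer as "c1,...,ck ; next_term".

-2,2,-1,2 ; -14590

  a_4 = -2·-1 + 2·2 + -1·-2 + 2·-5 = -2
  a_5 = -2·-2 + 2·-1 + -1·2 + 2·-2 = -4
  a_6 = -2·-4 + 2·-2 + -1·-1 + 2·2 = 9
  a_7 = -2·9 + 2·-4 + -1·-2 + 2·-1 = -26
  a_8 = -2·-26 + 2·9 + -1·-4 + 2·-2 = 70
  a_9 = -2·70 + 2·-26 + -1·9 + 2·-4 = -209
  a_10 = -2·-209 + 2·70 + -1·-26 + 2·9 = 602
  a_11 = -2·602 + 2·-209 + -1·70 + 2·-26 = -1744
  a_12 = -2·-1744 + 2·602 + -1·-209 + 2·70 = 5041
  a_13 = -2·5041 + 2·-1744 + -1·602 + 2·-209 = -14590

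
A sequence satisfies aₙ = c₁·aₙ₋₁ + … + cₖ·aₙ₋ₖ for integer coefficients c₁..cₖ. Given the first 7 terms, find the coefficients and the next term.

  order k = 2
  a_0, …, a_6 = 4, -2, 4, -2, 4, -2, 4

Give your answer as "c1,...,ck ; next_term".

  a_2 = 0·-2 + 1·4 = 4
  a_3 = 0·4 + 1·-2 = -2
  a_4 = 0·-2 + 1·4 = 4
  a_5 = 0·4 + 1·-2 = -2
  a_6 = 0·-2 + 1·4 = 4
  a_7 = 0·4 + 1·-2 = -2

0,1 ; -2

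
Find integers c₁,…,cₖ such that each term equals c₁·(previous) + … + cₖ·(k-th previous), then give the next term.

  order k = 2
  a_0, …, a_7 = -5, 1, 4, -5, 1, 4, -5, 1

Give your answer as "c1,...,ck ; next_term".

  a_2 = -1·1 + -1·-5 = 4
  a_3 = -1·4 + -1·1 = -5
  a_4 = -1·-5 + -1·4 = 1
  a_5 = -1·1 + -1·-5 = 4
  a_6 = -1·4 + -1·1 = -5
  a_7 = -1·-5 + -1·4 = 1
  a_8 = -1·1 + -1·-5 = 4

-1,-1 ; 4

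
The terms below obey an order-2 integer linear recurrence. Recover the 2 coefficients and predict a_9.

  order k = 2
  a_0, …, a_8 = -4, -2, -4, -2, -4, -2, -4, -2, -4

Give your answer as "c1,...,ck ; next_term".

  a_2 = 0·-2 + 1·-4 = -4
  a_3 = 0·-4 + 1·-2 = -2
  a_4 = 0·-2 + 1·-4 = -4
  a_5 = 0·-4 + 1·-2 = -2
  a_6 = 0·-2 + 1·-4 = -4
  a_7 = 0·-4 + 1·-2 = -2
  a_8 = 0·-2 + 1·-4 = -4
  a_9 = 0·-4 + 1·-2 = -2

0,1 ; -2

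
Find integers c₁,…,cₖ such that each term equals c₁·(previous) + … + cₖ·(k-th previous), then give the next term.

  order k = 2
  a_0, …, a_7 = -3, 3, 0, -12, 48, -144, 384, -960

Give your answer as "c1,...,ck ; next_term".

-4,-4 ; 2304

  a_2 = -4·3 + -4·-3 = 0
  a_3 = -4·0 + -4·3 = -12
  a_4 = -4·-12 + -4·0 = 48
  a_5 = -4·48 + -4·-12 = -144
  a_6 = -4·-144 + -4·48 = 384
  a_7 = -4·384 + -4·-144 = -960
  a_8 = -4·-960 + -4·384 = 2304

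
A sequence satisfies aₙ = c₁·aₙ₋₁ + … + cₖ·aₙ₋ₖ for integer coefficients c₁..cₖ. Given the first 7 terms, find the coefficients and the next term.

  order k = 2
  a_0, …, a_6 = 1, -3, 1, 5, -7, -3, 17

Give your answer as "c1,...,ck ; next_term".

-1,-2 ; -11

  a_2 = -1·-3 + -2·1 = 1
  a_3 = -1·1 + -2·-3 = 5
  a_4 = -1·5 + -2·1 = -7
  a_5 = -1·-7 + -2·5 = -3
  a_6 = -1·-3 + -2·-7 = 17
  a_7 = -1·17 + -2·-3 = -11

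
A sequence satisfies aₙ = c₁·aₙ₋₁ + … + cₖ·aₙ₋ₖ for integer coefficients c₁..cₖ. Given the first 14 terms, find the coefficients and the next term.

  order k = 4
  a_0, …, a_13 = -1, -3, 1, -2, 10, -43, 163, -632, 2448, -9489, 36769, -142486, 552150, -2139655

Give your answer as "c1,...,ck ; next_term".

  a_4 = -3·-2 + 3·1 + -1·-3 + 2·-1 = 10
  a_5 = -3·10 + 3·-2 + -1·1 + 2·-3 = -43
  a_6 = -3·-43 + 3·10 + -1·-2 + 2·1 = 163
  a_7 = -3·163 + 3·-43 + -1·10 + 2·-2 = -632
  a_8 = -3·-632 + 3·163 + -1·-43 + 2·10 = 2448
  a_9 = -3·2448 + 3·-632 + -1·163 + 2·-43 = -9489
  a_10 = -3·-9489 + 3·2448 + -1·-632 + 2·163 = 36769
  a_11 = -3·36769 + 3·-9489 + -1·2448 + 2·-632 = -142486
  a_12 = -3·-142486 + 3·36769 + -1·-9489 + 2·2448 = 552150
  a_13 = -3·552150 + 3·-142486 + -1·36769 + 2·-9489 = -2139655
  a_14 = -3·-2139655 + 3·552150 + -1·-142486 + 2·36769 = 8291439

-3,3,-1,2 ; 8291439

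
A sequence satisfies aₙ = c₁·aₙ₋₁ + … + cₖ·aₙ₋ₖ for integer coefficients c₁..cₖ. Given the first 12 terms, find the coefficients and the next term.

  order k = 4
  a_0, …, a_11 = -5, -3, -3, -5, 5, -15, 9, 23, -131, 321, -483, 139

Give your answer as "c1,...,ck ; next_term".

-3,-3,3,2 ; 1733

  a_4 = -3·-5 + -3·-3 + 3·-3 + 2·-5 = 5
  a_5 = -3·5 + -3·-5 + 3·-3 + 2·-3 = -15
  a_6 = -3·-15 + -3·5 + 3·-5 + 2·-3 = 9
  a_7 = -3·9 + -3·-15 + 3·5 + 2·-5 = 23
  a_8 = -3·23 + -3·9 + 3·-15 + 2·5 = -131
  a_9 = -3·-131 + -3·23 + 3·9 + 2·-15 = 321
  a_10 = -3·321 + -3·-131 + 3·23 + 2·9 = -483
  a_11 = -3·-483 + -3·321 + 3·-131 + 2·23 = 139
  a_12 = -3·139 + -3·-483 + 3·321 + 2·-131 = 1733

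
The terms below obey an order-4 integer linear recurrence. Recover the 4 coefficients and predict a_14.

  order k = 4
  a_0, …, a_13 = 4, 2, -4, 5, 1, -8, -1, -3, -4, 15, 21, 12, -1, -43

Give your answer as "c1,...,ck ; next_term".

1,-1,0,-2 ; -84

  a_4 = 1·5 + -1·-4 + 0·2 + -2·4 = 1
  a_5 = 1·1 + -1·5 + 0·-4 + -2·2 = -8
  a_6 = 1·-8 + -1·1 + 0·5 + -2·-4 = -1
  a_7 = 1·-1 + -1·-8 + 0·1 + -2·5 = -3
  a_8 = 1·-3 + -1·-1 + 0·-8 + -2·1 = -4
  a_9 = 1·-4 + -1·-3 + 0·-1 + -2·-8 = 15
  a_10 = 1·15 + -1·-4 + 0·-3 + -2·-1 = 21
  a_11 = 1·21 + -1·15 + 0·-4 + -2·-3 = 12
  a_12 = 1·12 + -1·21 + 0·15 + -2·-4 = -1
  a_13 = 1·-1 + -1·12 + 0·21 + -2·15 = -43
  a_14 = 1·-43 + -1·-1 + 0·12 + -2·21 = -84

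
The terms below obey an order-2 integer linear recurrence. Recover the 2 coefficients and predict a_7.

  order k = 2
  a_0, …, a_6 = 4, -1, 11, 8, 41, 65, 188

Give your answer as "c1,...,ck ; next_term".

1,3 ; 383

  a_2 = 1·-1 + 3·4 = 11
  a_3 = 1·11 + 3·-1 = 8
  a_4 = 1·8 + 3·11 = 41
  a_5 = 1·41 + 3·8 = 65
  a_6 = 1·65 + 3·41 = 188
  a_7 = 1·188 + 3·65 = 383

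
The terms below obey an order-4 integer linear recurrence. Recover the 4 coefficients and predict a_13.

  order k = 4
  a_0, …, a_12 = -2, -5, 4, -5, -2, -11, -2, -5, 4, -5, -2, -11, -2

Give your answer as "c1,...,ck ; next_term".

1,0,-1,1 ; -5

  a_4 = 1·-5 + 0·4 + -1·-5 + 1·-2 = -2
  a_5 = 1·-2 + 0·-5 + -1·4 + 1·-5 = -11
  a_6 = 1·-11 + 0·-2 + -1·-5 + 1·4 = -2
  a_7 = 1·-2 + 0·-11 + -1·-2 + 1·-5 = -5
  a_8 = 1·-5 + 0·-2 + -1·-11 + 1·-2 = 4
  a_9 = 1·4 + 0·-5 + -1·-2 + 1·-11 = -5
  a_10 = 1·-5 + 0·4 + -1·-5 + 1·-2 = -2
  a_11 = 1·-2 + 0·-5 + -1·4 + 1·-5 = -11
  a_12 = 1·-11 + 0·-2 + -1·-5 + 1·4 = -2
  a_13 = 1·-2 + 0·-11 + -1·-2 + 1·-5 = -5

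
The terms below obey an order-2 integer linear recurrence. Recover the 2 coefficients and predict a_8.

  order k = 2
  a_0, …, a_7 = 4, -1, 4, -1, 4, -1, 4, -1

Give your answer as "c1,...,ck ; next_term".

0,1 ; 4

  a_2 = 0·-1 + 1·4 = 4
  a_3 = 0·4 + 1·-1 = -1
  a_4 = 0·-1 + 1·4 = 4
  a_5 = 0·4 + 1·-1 = -1
  a_6 = 0·-1 + 1·4 = 4
  a_7 = 0·4 + 1·-1 = -1
  a_8 = 0·-1 + 1·4 = 4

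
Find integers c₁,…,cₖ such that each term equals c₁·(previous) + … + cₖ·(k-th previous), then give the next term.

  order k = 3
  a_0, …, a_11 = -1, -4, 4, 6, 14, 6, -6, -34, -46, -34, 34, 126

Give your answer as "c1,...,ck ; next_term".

1,0,-2 ; 194

  a_3 = 1·4 + 0·-4 + -2·-1 = 6
  a_4 = 1·6 + 0·4 + -2·-4 = 14
  a_5 = 1·14 + 0·6 + -2·4 = 6
  a_6 = 1·6 + 0·14 + -2·6 = -6
  a_7 = 1·-6 + 0·6 + -2·14 = -34
  a_8 = 1·-34 + 0·-6 + -2·6 = -46
  a_9 = 1·-46 + 0·-34 + -2·-6 = -34
  a_10 = 1·-34 + 0·-46 + -2·-34 = 34
  a_11 = 1·34 + 0·-34 + -2·-46 = 126
  a_12 = 1·126 + 0·34 + -2·-34 = 194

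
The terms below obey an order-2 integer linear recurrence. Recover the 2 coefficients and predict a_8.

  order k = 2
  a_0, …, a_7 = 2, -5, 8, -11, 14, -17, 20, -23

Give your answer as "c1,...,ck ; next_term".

  a_2 = -2·-5 + -1·2 = 8
  a_3 = -2·8 + -1·-5 = -11
  a_4 = -2·-11 + -1·8 = 14
  a_5 = -2·14 + -1·-11 = -17
  a_6 = -2·-17 + -1·14 = 20
  a_7 = -2·20 + -1·-17 = -23
  a_8 = -2·-23 + -1·20 = 26

-2,-1 ; 26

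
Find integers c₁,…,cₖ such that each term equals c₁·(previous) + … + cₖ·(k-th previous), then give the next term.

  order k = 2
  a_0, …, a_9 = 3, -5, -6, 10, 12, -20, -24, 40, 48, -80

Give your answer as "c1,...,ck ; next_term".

0,-2 ; -96

  a_2 = 0·-5 + -2·3 = -6
  a_3 = 0·-6 + -2·-5 = 10
  a_4 = 0·10 + -2·-6 = 12
  a_5 = 0·12 + -2·10 = -20
  a_6 = 0·-20 + -2·12 = -24
  a_7 = 0·-24 + -2·-20 = 40
  a_8 = 0·40 + -2·-24 = 48
  a_9 = 0·48 + -2·40 = -80
  a_10 = 0·-80 + -2·48 = -96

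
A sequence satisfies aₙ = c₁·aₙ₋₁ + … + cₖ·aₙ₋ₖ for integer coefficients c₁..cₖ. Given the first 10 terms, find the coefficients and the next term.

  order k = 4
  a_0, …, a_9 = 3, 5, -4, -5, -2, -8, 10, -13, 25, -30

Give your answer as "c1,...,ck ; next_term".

  a_4 = -1·-5 + 1·-4 + 0·5 + -1·3 = -2
  a_5 = -1·-2 + 1·-5 + 0·-4 + -1·5 = -8
  a_6 = -1·-8 + 1·-2 + 0·-5 + -1·-4 = 10
  a_7 = -1·10 + 1·-8 + 0·-2 + -1·-5 = -13
  a_8 = -1·-13 + 1·10 + 0·-8 + -1·-2 = 25
  a_9 = -1·25 + 1·-13 + 0·10 + -1·-8 = -30
  a_10 = -1·-30 + 1·25 + 0·-13 + -1·10 = 45

-1,1,0,-1 ; 45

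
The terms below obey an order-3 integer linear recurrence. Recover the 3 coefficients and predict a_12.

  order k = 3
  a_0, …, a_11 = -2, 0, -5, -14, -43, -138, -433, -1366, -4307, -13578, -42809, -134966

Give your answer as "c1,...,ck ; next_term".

  a_3 = 2·-5 + 3·0 + 2·-2 = -14
  a_4 = 2·-14 + 3·-5 + 2·0 = -43
  a_5 = 2·-43 + 3·-14 + 2·-5 = -138
  a_6 = 2·-138 + 3·-43 + 2·-14 = -433
  a_7 = 2·-433 + 3·-138 + 2·-43 = -1366
  a_8 = 2·-1366 + 3·-433 + 2·-138 = -4307
  a_9 = 2·-4307 + 3·-1366 + 2·-433 = -13578
  a_10 = 2·-13578 + 3·-4307 + 2·-1366 = -42809
  a_11 = 2·-42809 + 3·-13578 + 2·-4307 = -134966
  a_12 = 2·-134966 + 3·-42809 + 2·-13578 = -425515

2,3,2 ; -425515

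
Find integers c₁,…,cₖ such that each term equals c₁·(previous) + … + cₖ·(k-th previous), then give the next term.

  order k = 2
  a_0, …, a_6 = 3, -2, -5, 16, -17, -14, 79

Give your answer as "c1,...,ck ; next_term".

  a_2 = -2·-2 + -3·3 = -5
  a_3 = -2·-5 + -3·-2 = 16
  a_4 = -2·16 + -3·-5 = -17
  a_5 = -2·-17 + -3·16 = -14
  a_6 = -2·-14 + -3·-17 = 79
  a_7 = -2·79 + -3·-14 = -116

-2,-3 ; -116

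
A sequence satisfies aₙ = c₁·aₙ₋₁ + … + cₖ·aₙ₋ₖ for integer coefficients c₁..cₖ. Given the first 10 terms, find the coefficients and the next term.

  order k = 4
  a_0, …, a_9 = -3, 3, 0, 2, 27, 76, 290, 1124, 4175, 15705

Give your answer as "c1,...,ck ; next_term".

3,2,4,-3 ; 59091

  a_4 = 3·2 + 2·0 + 4·3 + -3·-3 = 27
  a_5 = 3·27 + 2·2 + 4·0 + -3·3 = 76
  a_6 = 3·76 + 2·27 + 4·2 + -3·0 = 290
  a_7 = 3·290 + 2·76 + 4·27 + -3·2 = 1124
  a_8 = 3·1124 + 2·290 + 4·76 + -3·27 = 4175
  a_9 = 3·4175 + 2·1124 + 4·290 + -3·76 = 15705
  a_10 = 3·15705 + 2·4175 + 4·1124 + -3·290 = 59091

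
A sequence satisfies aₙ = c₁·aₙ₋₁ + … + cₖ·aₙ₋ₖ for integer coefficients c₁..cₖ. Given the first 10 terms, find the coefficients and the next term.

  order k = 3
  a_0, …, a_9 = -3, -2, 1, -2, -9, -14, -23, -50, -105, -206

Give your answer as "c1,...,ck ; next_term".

2,-1,2 ; -407

  a_3 = 2·1 + -1·-2 + 2·-3 = -2
  a_4 = 2·-2 + -1·1 + 2·-2 = -9
  a_5 = 2·-9 + -1·-2 + 2·1 = -14
  a_6 = 2·-14 + -1·-9 + 2·-2 = -23
  a_7 = 2·-23 + -1·-14 + 2·-9 = -50
  a_8 = 2·-50 + -1·-23 + 2·-14 = -105
  a_9 = 2·-105 + -1·-50 + 2·-23 = -206
  a_10 = 2·-206 + -1·-105 + 2·-50 = -407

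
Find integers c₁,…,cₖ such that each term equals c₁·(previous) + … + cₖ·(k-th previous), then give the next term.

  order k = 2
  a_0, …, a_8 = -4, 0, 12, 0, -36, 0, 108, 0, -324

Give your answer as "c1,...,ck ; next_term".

  a_2 = 0·0 + -3·-4 = 12
  a_3 = 0·12 + -3·0 = 0
  a_4 = 0·0 + -3·12 = -36
  a_5 = 0·-36 + -3·0 = 0
  a_6 = 0·0 + -3·-36 = 108
  a_7 = 0·108 + -3·0 = 0
  a_8 = 0·0 + -3·108 = -324
  a_9 = 0·-324 + -3·0 = 0

0,-3 ; 0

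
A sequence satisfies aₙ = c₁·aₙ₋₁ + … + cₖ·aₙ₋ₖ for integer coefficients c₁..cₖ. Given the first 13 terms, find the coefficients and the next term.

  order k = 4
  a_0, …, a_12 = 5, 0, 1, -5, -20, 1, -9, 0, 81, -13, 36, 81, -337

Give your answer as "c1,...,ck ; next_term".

  a_4 = 0·-5 + 0·1 + 1·0 + -4·5 = -20
  a_5 = 0·-20 + 0·-5 + 1·1 + -4·0 = 1
  a_6 = 0·1 + 0·-20 + 1·-5 + -4·1 = -9
  a_7 = 0·-9 + 0·1 + 1·-20 + -4·-5 = 0
  a_8 = 0·0 + 0·-9 + 1·1 + -4·-20 = 81
  a_9 = 0·81 + 0·0 + 1·-9 + -4·1 = -13
  a_10 = 0·-13 + 0·81 + 1·0 + -4·-9 = 36
  a_11 = 0·36 + 0·-13 + 1·81 + -4·0 = 81
  a_12 = 0·81 + 0·36 + 1·-13 + -4·81 = -337
  a_13 = 0·-337 + 0·81 + 1·36 + -4·-13 = 88

0,0,1,-4 ; 88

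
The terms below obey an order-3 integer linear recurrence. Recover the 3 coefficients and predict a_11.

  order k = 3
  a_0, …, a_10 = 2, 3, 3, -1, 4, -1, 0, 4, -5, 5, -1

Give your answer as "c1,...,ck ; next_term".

-1,0,1 ; -4

  a_3 = -1·3 + 0·3 + 1·2 = -1
  a_4 = -1·-1 + 0·3 + 1·3 = 4
  a_5 = -1·4 + 0·-1 + 1·3 = -1
  a_6 = -1·-1 + 0·4 + 1·-1 = 0
  a_7 = -1·0 + 0·-1 + 1·4 = 4
  a_8 = -1·4 + 0·0 + 1·-1 = -5
  a_9 = -1·-5 + 0·4 + 1·0 = 5
  a_10 = -1·5 + 0·-5 + 1·4 = -1
  a_11 = -1·-1 + 0·5 + 1·-5 = -4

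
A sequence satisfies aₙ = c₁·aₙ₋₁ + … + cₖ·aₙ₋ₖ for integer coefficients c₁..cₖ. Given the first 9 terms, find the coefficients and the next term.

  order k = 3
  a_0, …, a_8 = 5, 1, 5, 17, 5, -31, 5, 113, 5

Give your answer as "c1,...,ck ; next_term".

  a_3 = 1·5 + -3·1 + 3·5 = 17
  a_4 = 1·17 + -3·5 + 3·1 = 5
  a_5 = 1·5 + -3·17 + 3·5 = -31
  a_6 = 1·-31 + -3·5 + 3·17 = 5
  a_7 = 1·5 + -3·-31 + 3·5 = 113
  a_8 = 1·113 + -3·5 + 3·-31 = 5
  a_9 = 1·5 + -3·113 + 3·5 = -319

1,-3,3 ; -319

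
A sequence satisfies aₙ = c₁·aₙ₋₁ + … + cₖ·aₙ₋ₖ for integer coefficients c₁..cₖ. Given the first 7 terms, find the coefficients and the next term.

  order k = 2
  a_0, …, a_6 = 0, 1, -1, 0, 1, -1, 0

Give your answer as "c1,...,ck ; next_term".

-1,-1 ; 1

  a_2 = -1·1 + -1·0 = -1
  a_3 = -1·-1 + -1·1 = 0
  a_4 = -1·0 + -1·-1 = 1
  a_5 = -1·1 + -1·0 = -1
  a_6 = -1·-1 + -1·1 = 0
  a_7 = -1·0 + -1·-1 = 1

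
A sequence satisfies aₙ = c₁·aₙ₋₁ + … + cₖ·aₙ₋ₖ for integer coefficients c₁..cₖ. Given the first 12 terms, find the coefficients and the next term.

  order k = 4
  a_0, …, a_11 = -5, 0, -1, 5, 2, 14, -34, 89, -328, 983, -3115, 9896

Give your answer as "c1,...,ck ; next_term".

-2,3,-3,-3 ; -31102

  a_4 = -2·5 + 3·-1 + -3·0 + -3·-5 = 2
  a_5 = -2·2 + 3·5 + -3·-1 + -3·0 = 14
  a_6 = -2·14 + 3·2 + -3·5 + -3·-1 = -34
  a_7 = -2·-34 + 3·14 + -3·2 + -3·5 = 89
  a_8 = -2·89 + 3·-34 + -3·14 + -3·2 = -328
  a_9 = -2·-328 + 3·89 + -3·-34 + -3·14 = 983
  a_10 = -2·983 + 3·-328 + -3·89 + -3·-34 = -3115
  a_11 = -2·-3115 + 3·983 + -3·-328 + -3·89 = 9896
  a_12 = -2·9896 + 3·-3115 + -3·983 + -3·-328 = -31102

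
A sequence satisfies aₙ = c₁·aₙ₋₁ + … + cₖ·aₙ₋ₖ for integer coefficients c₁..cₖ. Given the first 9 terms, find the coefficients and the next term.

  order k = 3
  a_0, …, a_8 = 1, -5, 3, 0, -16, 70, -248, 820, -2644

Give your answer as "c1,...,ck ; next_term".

-4,-2,2 ; 8440

  a_3 = -4·3 + -2·-5 + 2·1 = 0
  a_4 = -4·0 + -2·3 + 2·-5 = -16
  a_5 = -4·-16 + -2·0 + 2·3 = 70
  a_6 = -4·70 + -2·-16 + 2·0 = -248
  a_7 = -4·-248 + -2·70 + 2·-16 = 820
  a_8 = -4·820 + -2·-248 + 2·70 = -2644
  a_9 = -4·-2644 + -2·820 + 2·-248 = 8440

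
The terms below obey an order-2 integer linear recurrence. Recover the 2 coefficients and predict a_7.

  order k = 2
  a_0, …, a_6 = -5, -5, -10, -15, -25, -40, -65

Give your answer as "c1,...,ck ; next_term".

1,1 ; -105

  a_2 = 1·-5 + 1·-5 = -10
  a_3 = 1·-10 + 1·-5 = -15
  a_4 = 1·-15 + 1·-10 = -25
  a_5 = 1·-25 + 1·-15 = -40
  a_6 = 1·-40 + 1·-25 = -65
  a_7 = 1·-65 + 1·-40 = -105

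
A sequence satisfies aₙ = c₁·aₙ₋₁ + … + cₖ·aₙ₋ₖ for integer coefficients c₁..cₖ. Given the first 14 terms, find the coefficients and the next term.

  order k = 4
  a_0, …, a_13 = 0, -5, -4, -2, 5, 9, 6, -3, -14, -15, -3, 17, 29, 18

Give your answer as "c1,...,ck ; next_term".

0,0,-1,-1 ; -14

  a_4 = 0·-2 + 0·-4 + -1·-5 + -1·0 = 5
  a_5 = 0·5 + 0·-2 + -1·-4 + -1·-5 = 9
  a_6 = 0·9 + 0·5 + -1·-2 + -1·-4 = 6
  a_7 = 0·6 + 0·9 + -1·5 + -1·-2 = -3
  a_8 = 0·-3 + 0·6 + -1·9 + -1·5 = -14
  a_9 = 0·-14 + 0·-3 + -1·6 + -1·9 = -15
  a_10 = 0·-15 + 0·-14 + -1·-3 + -1·6 = -3
  a_11 = 0·-3 + 0·-15 + -1·-14 + -1·-3 = 17
  a_12 = 0·17 + 0·-3 + -1·-15 + -1·-14 = 29
  a_13 = 0·29 + 0·17 + -1·-3 + -1·-15 = 18
  a_14 = 0·18 + 0·29 + -1·17 + -1·-3 = -14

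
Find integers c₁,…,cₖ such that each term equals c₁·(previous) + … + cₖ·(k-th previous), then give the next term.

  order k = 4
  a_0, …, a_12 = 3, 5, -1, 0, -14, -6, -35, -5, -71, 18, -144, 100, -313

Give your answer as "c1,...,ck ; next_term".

  a_4 = 1·0 + 2·-1 + -3·5 + 1·3 = -14
  a_5 = 1·-14 + 2·0 + -3·-1 + 1·5 = -6
  a_6 = 1·-6 + 2·-14 + -3·0 + 1·-1 = -35
  a_7 = 1·-35 + 2·-6 + -3·-14 + 1·0 = -5
  a_8 = 1·-5 + 2·-35 + -3·-6 + 1·-14 = -71
  a_9 = 1·-71 + 2·-5 + -3·-35 + 1·-6 = 18
  a_10 = 1·18 + 2·-71 + -3·-5 + 1·-35 = -144
  a_11 = 1·-144 + 2·18 + -3·-71 + 1·-5 = 100
  a_12 = 1·100 + 2·-144 + -3·18 + 1·-71 = -313
  a_13 = 1·-313 + 2·100 + -3·-144 + 1·18 = 337

1,2,-3,1 ; 337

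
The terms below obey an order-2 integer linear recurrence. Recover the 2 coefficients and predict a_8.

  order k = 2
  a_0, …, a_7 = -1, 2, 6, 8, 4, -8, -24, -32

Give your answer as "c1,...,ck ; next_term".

2,-2 ; -16

  a_2 = 2·2 + -2·-1 = 6
  a_3 = 2·6 + -2·2 = 8
  a_4 = 2·8 + -2·6 = 4
  a_5 = 2·4 + -2·8 = -8
  a_6 = 2·-8 + -2·4 = -24
  a_7 = 2·-24 + -2·-8 = -32
  a_8 = 2·-32 + -2·-24 = -16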